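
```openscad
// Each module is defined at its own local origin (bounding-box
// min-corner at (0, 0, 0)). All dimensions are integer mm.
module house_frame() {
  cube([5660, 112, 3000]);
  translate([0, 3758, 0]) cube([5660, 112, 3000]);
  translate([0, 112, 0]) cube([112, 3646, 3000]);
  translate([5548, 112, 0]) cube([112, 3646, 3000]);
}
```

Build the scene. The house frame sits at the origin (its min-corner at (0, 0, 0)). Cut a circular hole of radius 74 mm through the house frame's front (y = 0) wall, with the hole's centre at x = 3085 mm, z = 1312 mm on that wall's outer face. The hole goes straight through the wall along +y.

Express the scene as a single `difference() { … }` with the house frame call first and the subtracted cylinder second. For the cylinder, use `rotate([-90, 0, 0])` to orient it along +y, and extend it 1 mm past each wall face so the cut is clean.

difference() {
  house_frame();
  translate([3085, -1, 1312]) rotate([-90, 0, 0]) cylinder(h = 114, r = 74);
}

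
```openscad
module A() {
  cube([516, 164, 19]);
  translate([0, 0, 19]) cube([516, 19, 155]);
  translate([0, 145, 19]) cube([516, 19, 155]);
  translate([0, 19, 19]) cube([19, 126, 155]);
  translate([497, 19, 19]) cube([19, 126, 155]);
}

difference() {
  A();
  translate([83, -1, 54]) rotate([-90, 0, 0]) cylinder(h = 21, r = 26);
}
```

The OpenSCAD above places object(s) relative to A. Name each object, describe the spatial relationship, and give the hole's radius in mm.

A is an open box. The open box has a circular hole through its front wall. The hole's radius is 26 mm.

The subtracted cylinder has r = 26 mm.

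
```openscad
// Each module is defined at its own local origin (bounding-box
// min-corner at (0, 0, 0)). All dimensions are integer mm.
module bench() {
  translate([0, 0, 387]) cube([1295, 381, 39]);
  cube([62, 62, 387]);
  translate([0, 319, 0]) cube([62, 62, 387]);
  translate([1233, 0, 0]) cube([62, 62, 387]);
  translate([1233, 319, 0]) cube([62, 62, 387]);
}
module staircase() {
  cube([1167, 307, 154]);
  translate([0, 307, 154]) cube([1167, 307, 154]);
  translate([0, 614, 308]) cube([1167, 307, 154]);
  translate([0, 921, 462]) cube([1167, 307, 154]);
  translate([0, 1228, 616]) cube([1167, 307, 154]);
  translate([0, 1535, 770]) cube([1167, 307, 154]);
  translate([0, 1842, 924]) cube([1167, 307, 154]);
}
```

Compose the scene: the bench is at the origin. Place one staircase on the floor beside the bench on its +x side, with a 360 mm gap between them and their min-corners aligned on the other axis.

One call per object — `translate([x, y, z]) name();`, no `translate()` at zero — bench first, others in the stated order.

bench();
translate([1655, 0, 0]) staircase();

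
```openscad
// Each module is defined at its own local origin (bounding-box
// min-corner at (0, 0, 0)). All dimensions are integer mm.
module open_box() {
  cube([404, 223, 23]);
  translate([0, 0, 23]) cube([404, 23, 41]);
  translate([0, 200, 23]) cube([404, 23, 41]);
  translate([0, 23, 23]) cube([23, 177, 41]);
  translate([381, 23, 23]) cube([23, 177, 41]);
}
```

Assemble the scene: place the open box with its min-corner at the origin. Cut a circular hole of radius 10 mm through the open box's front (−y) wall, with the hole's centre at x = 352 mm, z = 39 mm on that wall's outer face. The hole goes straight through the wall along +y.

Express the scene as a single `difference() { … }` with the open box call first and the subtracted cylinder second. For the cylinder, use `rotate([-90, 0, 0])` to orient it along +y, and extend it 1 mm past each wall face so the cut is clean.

difference() {
  open_box();
  translate([352, -1, 39]) rotate([-90, 0, 0]) cylinder(h = 25, r = 10);
}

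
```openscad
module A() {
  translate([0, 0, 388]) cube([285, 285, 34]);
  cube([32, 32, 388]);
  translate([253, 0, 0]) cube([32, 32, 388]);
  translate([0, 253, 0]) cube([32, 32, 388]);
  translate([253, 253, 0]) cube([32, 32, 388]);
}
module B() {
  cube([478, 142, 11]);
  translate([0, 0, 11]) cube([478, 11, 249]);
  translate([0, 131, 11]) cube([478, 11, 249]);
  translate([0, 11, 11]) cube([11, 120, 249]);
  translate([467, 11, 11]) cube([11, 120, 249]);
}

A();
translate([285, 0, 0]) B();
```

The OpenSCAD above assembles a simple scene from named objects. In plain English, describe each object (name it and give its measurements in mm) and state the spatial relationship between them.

A is a simple wooden stool: a rectangular seat 285 mm (x) by 285 mm (y), 34 mm thick, top face at z = 422 mm, on four square legs, each 32×32 mm in cross-section. The legs rest on z = 0, each flush with a corner of the seat.

B is an open-topped rectangular box: outside dimensions 478×142×260 mm, with a uniform wall and base thickness of 11 mm. The base is a full 478×142 slab on the floor; four walls sit on top of the base. The front and back walls (the −y and +y sides) span the full width; the two side walls fit between them.

The open box is against the stool's +x side, with their −y faces flush.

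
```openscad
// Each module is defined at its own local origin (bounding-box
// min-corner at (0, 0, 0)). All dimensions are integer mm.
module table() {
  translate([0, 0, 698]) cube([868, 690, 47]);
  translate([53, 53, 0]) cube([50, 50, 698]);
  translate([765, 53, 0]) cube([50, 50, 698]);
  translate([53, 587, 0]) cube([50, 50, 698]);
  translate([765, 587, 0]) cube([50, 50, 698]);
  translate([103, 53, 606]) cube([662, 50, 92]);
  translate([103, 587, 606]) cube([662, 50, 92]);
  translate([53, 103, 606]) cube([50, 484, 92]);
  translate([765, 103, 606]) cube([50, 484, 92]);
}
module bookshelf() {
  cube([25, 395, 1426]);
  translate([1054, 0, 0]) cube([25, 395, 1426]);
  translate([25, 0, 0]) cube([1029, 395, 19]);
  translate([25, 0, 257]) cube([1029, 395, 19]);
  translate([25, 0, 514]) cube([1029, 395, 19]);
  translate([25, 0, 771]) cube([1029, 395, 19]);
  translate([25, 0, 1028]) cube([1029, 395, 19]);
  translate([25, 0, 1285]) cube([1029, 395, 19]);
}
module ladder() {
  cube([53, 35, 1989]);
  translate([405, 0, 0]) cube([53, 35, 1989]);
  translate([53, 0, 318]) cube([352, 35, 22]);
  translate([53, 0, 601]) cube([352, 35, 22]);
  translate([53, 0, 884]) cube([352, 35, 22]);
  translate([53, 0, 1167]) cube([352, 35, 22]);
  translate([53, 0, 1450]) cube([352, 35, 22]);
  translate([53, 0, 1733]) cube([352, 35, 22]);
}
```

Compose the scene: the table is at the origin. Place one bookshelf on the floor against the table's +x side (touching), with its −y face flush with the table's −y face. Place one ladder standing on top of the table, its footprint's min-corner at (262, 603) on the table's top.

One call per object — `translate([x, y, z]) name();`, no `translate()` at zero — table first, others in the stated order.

table();
translate([868, 0, 0]) bookshelf();
translate([262, 603, 745]) ladder();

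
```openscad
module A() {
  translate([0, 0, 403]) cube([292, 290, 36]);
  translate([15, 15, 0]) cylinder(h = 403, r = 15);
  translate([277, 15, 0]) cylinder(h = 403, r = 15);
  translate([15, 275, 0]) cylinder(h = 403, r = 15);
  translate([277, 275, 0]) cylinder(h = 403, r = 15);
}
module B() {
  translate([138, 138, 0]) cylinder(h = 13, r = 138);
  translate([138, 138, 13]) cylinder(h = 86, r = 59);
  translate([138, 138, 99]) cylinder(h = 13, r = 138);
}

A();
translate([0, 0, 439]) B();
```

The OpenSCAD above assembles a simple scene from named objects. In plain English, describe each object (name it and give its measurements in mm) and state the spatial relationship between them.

A is a four-legged stool. The seat is 292×290 mm, 36 mm thick, top at z = 439 mm. It stands on four round legs, each 30 mm in diameter, from z = 0 to the seat underside, each leg's axis is inset half a diameter from the nearest pair of seat edges (so the leg's bounding box is flush with the corner).

B is a spool: two coaxial disc flanges of radius 138 mm and thickness 13 mm, joined by a core cylinder of radius 59 mm and height 86 mm. The lower flange rests on z = 0 and the three cylinders share a vertical axis.

The spool is on top of the stool.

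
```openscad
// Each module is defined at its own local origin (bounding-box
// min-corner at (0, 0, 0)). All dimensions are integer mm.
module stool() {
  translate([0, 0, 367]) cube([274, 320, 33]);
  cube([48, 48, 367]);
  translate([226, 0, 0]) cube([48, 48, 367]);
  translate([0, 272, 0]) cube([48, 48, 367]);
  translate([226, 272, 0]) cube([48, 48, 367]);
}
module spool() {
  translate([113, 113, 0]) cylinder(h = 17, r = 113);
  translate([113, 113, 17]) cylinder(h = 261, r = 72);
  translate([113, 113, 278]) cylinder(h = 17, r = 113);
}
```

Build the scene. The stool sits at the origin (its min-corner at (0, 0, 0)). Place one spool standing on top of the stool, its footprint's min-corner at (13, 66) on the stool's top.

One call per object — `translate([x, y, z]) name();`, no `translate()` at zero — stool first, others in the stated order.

stool();
translate([13, 66, 400]) spool();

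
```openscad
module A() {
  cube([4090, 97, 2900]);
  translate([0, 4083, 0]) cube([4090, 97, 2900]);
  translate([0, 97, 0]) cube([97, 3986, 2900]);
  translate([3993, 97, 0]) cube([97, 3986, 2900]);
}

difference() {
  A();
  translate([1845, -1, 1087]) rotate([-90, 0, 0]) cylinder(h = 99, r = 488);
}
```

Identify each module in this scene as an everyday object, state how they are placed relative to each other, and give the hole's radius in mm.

The subtracted cylinder has r = 488 mm.

A is a house frame. The house frame has a circular hole through its front wall. The hole's radius is 488 mm.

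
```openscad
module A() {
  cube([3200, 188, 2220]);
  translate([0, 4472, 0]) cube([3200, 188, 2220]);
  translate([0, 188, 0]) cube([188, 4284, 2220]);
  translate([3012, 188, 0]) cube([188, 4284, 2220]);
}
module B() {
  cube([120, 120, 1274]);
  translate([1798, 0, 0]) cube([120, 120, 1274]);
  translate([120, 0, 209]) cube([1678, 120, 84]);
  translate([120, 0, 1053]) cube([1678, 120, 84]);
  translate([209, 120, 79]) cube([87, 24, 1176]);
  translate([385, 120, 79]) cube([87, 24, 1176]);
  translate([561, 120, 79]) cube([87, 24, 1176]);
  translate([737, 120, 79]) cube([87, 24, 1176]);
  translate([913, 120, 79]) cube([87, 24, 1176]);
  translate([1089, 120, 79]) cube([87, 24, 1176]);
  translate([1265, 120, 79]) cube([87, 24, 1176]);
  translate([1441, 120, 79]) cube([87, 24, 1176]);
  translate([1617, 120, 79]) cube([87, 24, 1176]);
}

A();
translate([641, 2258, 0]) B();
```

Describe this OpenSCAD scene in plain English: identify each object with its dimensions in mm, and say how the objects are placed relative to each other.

A is the wall frame of a small rectangular building: four walls, each 2220 mm tall and 188 mm thick, enclosing a footprint 3200 mm (x) by 4660 mm (y) outside-to-outside, with no floor or roof. The front and back walls (the −y and +y sides) span the full width; the two side walls fit between them.

B is a fence section. Two 120×120 mm posts, 1274 mm tall, stand on the floor with a clear span of 1678 mm between their inner faces. Two horizontal rails of 120×84 mm section span the gap between the posts with their undersides at z = 209 mm and z = 1053 mm, flush with the posts' −y face. 9 pickets, each 87 mm wide, 24 mm thick and 1176 mm tall, are fixed to the +y face of the rails with their bottoms at z = 79 mm, evenly spaced across the span with equal gaps (rounded down to the nearest mm) at the −x end and between each pair — any rounding remainder accumulates at the +x end.

The fence section sits inside the house frame, centred.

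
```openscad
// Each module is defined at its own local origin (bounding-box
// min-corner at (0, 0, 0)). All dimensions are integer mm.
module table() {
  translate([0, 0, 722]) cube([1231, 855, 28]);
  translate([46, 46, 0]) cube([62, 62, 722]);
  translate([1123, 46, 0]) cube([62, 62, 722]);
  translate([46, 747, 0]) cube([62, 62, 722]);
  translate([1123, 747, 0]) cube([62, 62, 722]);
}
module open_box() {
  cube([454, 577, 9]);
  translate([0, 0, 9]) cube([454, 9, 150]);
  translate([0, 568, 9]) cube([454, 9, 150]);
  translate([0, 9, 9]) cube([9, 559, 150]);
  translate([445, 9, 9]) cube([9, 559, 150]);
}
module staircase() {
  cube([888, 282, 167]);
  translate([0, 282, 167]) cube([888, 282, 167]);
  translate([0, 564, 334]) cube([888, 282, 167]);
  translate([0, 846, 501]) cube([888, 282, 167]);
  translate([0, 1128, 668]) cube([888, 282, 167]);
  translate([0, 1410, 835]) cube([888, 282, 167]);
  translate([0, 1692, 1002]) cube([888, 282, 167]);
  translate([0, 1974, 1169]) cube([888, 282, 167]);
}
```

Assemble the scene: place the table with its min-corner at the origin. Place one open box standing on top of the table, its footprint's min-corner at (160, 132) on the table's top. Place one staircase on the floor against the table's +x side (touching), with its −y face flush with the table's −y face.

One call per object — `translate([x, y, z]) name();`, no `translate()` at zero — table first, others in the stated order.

table();
translate([160, 132, 750]) open_box();
translate([1231, 0, 0]) staircase();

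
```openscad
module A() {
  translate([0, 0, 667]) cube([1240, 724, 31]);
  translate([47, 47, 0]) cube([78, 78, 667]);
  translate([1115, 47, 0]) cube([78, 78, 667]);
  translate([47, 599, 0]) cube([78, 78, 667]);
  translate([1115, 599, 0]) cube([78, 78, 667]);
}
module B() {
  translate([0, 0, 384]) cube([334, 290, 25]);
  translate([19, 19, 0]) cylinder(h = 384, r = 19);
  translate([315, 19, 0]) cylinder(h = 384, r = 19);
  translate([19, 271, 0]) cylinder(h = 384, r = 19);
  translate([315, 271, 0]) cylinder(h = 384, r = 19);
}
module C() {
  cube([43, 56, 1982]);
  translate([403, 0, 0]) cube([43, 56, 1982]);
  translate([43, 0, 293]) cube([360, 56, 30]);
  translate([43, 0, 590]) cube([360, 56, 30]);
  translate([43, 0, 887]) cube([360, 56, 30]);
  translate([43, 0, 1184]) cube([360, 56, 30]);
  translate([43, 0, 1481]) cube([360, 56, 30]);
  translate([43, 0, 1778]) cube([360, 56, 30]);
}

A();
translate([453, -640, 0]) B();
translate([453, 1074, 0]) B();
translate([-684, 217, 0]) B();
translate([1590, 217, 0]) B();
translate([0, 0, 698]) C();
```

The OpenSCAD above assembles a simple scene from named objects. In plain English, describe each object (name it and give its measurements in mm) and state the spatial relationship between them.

A is a rectangular dining table. The top is 1240×724×31 mm with its upper surface at z = 698 mm. It stands on four 78×78 mm square legs, each inset 47 mm from the nearest pair of top edges, running from the floor to the underside of the top.

B is a four-legged stool. The seat is a 334×290×25 mm slab whose top surface is at z = 409 mm; four round legs, each 38 mm in diameter, run from the floor (z = 0) to the underside of the seat, each leg's axis is inset half a diameter from the nearest pair of seat edges (so the leg's bounding box is flush with the corner).

C is a straight ladder. Two 43×56 mm vertical rails, 1982 mm tall, stand 446 mm apart (outside-to-outside) with their front faces coplanar on the −y side. 6 rungs, each 56 mm deep and 30 mm tall, span between the inner faces of the rails, front faces flush with the rails. The lowest rung's underside is at z = 293 mm and rungs are spaced 297 mm apart (underside to underside).

Four stools sit around the table at the −y, +y, −x, +x sides. The ladder is on top of the table.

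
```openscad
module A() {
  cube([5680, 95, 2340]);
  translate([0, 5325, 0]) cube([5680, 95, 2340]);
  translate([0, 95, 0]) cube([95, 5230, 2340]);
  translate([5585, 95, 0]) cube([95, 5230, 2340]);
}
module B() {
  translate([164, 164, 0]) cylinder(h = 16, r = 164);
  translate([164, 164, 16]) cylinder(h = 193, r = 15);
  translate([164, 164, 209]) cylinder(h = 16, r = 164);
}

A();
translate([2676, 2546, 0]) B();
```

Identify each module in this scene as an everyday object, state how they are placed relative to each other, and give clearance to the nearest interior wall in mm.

Clearances: x = 2581, y = 2451; minimum 2451 mm.

A is a house frame. B is a spool. The spool sits inside the house frame, centred. The clearance to the nearest interior wall is 2451 mm.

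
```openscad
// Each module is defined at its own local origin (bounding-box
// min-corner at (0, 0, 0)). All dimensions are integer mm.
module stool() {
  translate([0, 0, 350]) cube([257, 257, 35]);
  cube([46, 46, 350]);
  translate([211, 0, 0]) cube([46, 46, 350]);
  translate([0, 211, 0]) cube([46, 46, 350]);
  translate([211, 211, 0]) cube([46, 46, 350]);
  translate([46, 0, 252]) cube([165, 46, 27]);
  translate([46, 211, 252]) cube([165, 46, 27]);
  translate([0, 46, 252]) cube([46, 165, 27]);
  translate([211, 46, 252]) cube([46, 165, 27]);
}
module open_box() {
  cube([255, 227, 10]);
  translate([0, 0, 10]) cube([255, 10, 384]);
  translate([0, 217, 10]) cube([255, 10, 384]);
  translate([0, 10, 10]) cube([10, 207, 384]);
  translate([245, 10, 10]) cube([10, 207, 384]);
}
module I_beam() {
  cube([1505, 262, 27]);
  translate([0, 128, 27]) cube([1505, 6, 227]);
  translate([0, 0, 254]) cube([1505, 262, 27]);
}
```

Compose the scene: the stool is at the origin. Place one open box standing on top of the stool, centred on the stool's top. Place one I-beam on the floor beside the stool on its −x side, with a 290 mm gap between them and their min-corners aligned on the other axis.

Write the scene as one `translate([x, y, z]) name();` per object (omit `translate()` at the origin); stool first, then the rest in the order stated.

stool();
translate([1, 15, 385]) open_box();
translate([-1795, 0, 0]) I_beam();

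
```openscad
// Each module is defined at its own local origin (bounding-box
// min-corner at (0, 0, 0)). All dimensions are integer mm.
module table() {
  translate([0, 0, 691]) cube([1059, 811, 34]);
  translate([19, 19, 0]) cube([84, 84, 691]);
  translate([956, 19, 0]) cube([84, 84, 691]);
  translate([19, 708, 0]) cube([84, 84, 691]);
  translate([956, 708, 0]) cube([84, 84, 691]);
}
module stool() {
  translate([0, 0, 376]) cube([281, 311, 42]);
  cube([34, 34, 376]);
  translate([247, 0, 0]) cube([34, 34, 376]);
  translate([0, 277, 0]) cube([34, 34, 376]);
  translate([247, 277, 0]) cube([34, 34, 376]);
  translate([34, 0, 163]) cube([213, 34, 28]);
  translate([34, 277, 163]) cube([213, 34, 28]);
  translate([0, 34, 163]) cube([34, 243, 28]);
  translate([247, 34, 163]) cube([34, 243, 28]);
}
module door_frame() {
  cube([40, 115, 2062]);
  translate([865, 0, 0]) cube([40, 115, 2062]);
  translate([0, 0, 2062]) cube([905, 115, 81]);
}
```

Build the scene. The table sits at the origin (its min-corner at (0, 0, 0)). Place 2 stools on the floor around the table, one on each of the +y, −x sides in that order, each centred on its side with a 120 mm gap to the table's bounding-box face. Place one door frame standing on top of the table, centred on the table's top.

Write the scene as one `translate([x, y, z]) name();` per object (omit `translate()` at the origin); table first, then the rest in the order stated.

table();
translate([389, 931, 0]) stool();
translate([-401, 250, 0]) stool();
translate([77, 348, 725]) door_frame();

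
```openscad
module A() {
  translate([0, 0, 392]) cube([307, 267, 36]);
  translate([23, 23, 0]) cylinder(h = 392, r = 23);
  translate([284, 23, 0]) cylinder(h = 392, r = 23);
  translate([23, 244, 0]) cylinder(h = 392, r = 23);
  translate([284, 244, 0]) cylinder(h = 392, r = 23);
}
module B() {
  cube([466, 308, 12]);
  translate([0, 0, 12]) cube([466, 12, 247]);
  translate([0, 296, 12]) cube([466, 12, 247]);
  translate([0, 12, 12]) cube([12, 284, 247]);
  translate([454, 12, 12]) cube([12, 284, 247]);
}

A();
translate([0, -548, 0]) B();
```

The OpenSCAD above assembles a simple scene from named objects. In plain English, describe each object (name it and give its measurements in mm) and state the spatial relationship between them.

A is a four-legged stool. The seat is a 307×267×36 mm slab whose top surface is at z = 428 mm; four round legs, each 46 mm in diameter, run from the floor (z = 0) to the underside of the seat, each leg's axis is inset half a diameter from the nearest pair of seat edges (so the leg's bounding box is flush with the corner).

B is an open-topped rectangular box: outside dimensions 466×308×259 mm, with a uniform wall and base thickness of 12 mm. The base is a full 466×308 slab on the floor; four walls sit on top of the base. The front and back walls (the −y and +y sides) span the full width; the two side walls fit between them.

The open box is on the floor beside the stool on its −y side.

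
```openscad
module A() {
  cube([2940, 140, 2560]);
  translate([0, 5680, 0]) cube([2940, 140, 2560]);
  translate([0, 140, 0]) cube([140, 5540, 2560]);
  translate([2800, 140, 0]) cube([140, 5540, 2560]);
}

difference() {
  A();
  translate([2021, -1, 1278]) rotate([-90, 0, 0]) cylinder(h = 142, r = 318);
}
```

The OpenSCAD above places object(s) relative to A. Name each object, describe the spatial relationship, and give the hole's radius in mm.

The subtracted cylinder has r = 318 mm.

A is a house frame. The house frame has a circular hole through its front wall. The hole's radius is 318 mm.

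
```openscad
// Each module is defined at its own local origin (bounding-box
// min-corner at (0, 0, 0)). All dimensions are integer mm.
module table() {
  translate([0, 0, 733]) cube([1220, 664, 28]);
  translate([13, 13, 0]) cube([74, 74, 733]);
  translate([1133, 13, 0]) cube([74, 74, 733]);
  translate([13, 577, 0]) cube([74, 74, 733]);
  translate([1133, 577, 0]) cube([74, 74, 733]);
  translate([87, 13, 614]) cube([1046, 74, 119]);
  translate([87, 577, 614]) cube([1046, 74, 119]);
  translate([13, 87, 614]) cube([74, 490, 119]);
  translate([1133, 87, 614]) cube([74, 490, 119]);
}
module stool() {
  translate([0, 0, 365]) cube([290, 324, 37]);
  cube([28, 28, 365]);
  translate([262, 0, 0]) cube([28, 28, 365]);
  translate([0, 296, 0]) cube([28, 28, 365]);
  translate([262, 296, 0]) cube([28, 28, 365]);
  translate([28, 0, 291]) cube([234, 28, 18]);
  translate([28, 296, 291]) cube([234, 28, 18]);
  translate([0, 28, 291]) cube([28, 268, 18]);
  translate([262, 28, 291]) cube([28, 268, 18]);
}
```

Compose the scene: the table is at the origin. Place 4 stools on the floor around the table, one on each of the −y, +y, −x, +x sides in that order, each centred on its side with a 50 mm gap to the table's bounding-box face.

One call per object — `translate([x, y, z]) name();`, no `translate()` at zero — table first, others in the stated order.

table();
translate([465, -374, 0]) stool();
translate([465, 714, 0]) stool();
translate([-340, 170, 0]) stool();
translate([1270, 170, 0]) stool();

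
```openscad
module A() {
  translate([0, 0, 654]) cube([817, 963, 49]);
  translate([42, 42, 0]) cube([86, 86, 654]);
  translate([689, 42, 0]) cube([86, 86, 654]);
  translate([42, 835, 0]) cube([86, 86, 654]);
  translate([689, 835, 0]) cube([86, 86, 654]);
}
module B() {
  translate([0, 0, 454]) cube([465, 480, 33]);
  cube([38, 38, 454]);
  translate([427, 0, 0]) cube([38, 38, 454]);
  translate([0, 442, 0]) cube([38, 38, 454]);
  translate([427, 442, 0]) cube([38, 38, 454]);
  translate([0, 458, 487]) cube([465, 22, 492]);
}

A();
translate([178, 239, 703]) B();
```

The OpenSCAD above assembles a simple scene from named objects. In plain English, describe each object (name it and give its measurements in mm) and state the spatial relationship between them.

A is a table with a 817×963 mm rectangular top, 49 mm thick, top surface at z = 703 mm, supported by four 86×86 mm square legs, each inset 42 mm from the nearest pair of top edges, running from the floor.

B is a chair. The seat is a 465×480×33 mm slab with its top at z = 487 mm, on four 38×38 mm corner legs (flush with the seat edges, standing on z = 0). A flat backrest 22 mm thick, 492 mm tall, spans the full seat width and rises from the seat top along its +y edge, rear face flush with the rear of the seat.

The chair is on top of the table.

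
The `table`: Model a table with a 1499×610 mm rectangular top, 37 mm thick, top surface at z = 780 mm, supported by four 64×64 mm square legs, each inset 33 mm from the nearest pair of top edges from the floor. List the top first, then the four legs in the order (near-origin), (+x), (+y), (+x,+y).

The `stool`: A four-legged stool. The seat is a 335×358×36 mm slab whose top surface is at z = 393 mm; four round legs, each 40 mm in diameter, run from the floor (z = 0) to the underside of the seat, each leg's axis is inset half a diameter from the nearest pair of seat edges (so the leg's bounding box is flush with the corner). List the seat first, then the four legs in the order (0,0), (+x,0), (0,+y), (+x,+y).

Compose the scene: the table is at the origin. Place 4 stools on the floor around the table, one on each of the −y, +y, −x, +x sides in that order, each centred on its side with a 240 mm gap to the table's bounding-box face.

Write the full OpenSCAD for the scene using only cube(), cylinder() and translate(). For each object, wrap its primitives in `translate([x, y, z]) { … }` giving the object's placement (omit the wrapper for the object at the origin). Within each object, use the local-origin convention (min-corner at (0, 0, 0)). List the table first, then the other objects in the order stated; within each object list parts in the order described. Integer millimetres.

translate([0, 0, 743]) cube([1499, 610, 37]);
translate([33, 33, 0]) cube([64, 64, 743]);
translate([1402, 33, 0]) cube([64, 64, 743]);
translate([33, 513, 0]) cube([64, 64, 743]);
translate([1402, 513, 0]) cube([64, 64, 743]);
translate([582, -598, 0]) {
  translate([0, 0, 357]) cube([335, 358, 36]);
  translate([20, 20, 0]) cylinder(h = 357, r = 20);
  translate([315, 20, 0]) cylinder(h = 357, r = 20);
  translate([20, 338, 0]) cylinder(h = 357, r = 20);
  translate([315, 338, 0]) cylinder(h = 357, r = 20);
}
translate([582, 850, 0]) {
  translate([0, 0, 357]) cube([335, 358, 36]);
  translate([20, 20, 0]) cylinder(h = 357, r = 20);
  translate([315, 20, 0]) cylinder(h = 357, r = 20);
  translate([20, 338, 0]) cylinder(h = 357, r = 20);
  translate([315, 338, 0]) cylinder(h = 357, r = 20);
}
translate([-575, 126, 0]) {
  translate([0, 0, 357]) cube([335, 358, 36]);
  translate([20, 20, 0]) cylinder(h = 357, r = 20);
  translate([315, 20, 0]) cylinder(h = 357, r = 20);
  translate([20, 338, 0]) cylinder(h = 357, r = 20);
  translate([315, 338, 0]) cylinder(h = 357, r = 20);
}
translate([1739, 126, 0]) {
  translate([0, 0, 357]) cube([335, 358, 36]);
  translate([20, 20, 0]) cylinder(h = 357, r = 20);
  translate([315, 20, 0]) cylinder(h = 357, r = 20);
  translate([20, 338, 0]) cylinder(h = 357, r = 20);
  translate([315, 338, 0]) cylinder(h = 357, r = 20);
}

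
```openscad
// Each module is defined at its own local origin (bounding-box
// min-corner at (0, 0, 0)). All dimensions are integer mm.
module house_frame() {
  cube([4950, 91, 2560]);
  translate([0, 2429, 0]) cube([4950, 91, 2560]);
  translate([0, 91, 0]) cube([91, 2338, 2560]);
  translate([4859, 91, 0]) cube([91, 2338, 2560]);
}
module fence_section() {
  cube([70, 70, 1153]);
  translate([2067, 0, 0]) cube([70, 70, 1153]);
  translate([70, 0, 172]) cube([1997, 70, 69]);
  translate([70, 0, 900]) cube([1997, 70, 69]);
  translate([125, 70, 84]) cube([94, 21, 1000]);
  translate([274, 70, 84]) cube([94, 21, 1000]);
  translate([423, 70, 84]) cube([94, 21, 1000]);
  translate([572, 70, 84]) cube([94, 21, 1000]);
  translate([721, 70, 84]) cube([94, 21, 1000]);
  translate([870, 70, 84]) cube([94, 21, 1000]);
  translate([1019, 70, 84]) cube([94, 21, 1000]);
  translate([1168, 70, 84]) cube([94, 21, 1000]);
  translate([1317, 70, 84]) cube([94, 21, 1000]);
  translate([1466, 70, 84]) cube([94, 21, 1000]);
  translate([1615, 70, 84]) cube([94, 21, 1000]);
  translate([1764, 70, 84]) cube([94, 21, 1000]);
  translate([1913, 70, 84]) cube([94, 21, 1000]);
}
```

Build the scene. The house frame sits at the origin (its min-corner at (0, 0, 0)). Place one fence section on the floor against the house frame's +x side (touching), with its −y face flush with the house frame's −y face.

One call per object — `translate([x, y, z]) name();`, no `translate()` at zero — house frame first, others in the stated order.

house_frame();
translate([4950, 0, 0]) fence_section();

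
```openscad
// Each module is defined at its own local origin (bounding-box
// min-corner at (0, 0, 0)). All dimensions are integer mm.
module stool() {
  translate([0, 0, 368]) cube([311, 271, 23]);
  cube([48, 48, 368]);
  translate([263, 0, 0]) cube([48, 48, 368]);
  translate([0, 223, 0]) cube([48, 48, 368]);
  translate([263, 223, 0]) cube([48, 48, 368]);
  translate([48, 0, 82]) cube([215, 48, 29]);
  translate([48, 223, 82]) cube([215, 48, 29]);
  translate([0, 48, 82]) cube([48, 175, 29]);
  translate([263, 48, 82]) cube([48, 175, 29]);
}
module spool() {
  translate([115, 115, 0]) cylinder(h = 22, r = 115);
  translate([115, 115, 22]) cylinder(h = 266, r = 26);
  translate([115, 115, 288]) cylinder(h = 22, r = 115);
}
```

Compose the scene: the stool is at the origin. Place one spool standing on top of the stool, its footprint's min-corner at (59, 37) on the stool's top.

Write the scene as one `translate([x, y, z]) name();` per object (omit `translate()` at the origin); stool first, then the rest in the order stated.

stool();
translate([59, 37, 391]) spool();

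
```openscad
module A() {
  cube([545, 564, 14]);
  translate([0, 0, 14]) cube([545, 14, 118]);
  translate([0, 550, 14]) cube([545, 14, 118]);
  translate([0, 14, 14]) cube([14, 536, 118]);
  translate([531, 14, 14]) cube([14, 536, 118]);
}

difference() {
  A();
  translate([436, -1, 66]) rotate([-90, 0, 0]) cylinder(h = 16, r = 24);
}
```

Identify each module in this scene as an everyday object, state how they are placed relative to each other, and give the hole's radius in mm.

A is an open box. The open box has a circular hole through its front wall. The hole's radius is 24 mm.

The subtracted cylinder has r = 24 mm.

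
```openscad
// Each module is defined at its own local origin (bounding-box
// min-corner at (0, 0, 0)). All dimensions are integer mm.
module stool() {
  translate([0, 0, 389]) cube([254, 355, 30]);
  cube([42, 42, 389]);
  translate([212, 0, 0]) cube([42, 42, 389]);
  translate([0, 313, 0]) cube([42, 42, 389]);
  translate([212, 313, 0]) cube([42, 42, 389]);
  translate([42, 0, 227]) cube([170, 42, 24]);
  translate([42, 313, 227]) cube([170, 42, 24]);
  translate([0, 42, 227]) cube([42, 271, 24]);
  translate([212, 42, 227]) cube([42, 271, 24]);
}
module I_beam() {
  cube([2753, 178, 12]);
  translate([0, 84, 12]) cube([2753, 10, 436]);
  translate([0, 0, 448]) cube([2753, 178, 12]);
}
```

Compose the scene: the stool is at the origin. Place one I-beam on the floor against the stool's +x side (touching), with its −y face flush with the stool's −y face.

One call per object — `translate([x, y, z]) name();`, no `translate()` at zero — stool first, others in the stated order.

stool();
translate([254, 0, 0]) I_beam();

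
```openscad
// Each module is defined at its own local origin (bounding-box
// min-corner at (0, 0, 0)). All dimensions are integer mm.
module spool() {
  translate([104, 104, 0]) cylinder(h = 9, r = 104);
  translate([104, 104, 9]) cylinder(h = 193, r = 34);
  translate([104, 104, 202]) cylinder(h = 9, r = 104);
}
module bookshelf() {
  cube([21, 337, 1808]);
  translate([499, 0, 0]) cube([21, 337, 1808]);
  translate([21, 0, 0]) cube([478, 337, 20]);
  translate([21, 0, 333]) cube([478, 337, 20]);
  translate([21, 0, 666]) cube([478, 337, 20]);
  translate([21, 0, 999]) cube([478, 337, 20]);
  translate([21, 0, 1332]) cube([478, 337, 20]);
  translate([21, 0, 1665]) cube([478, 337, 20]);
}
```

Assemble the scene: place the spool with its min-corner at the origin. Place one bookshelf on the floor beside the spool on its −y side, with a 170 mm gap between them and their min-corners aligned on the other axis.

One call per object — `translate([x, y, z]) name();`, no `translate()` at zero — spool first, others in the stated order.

spool();
translate([0, -507, 0]) bookshelf();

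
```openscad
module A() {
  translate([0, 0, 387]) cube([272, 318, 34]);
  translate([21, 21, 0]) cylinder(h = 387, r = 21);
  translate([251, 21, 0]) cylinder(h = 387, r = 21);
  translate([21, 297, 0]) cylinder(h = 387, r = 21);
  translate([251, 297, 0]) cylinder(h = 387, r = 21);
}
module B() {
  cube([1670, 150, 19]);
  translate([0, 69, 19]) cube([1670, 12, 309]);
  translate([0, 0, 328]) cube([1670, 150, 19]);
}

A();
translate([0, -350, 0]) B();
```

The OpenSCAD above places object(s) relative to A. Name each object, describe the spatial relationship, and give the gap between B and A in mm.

The I-beam's nearest face is 200 mm from the stool's −y face.

A is a stool. B is an I-beam. The I-beam is on the floor beside the stool on its −y side. The gap between the I-beam and the stool is 200 mm.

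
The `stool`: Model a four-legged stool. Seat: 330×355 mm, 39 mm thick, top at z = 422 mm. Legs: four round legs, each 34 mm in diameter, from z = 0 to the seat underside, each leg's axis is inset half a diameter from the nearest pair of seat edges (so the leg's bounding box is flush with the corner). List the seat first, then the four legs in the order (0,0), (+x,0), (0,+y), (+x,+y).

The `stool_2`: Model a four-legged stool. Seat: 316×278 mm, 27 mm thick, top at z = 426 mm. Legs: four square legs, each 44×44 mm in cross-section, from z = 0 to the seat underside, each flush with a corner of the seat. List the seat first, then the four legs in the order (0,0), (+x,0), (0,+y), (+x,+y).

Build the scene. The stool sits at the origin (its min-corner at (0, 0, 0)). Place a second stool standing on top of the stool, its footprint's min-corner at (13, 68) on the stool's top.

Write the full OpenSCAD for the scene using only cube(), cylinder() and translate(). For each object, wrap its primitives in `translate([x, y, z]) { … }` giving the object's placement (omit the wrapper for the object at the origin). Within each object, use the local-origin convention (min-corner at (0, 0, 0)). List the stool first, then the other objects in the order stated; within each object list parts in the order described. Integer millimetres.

translate([0, 0, 383]) cube([330, 355, 39]);
translate([17, 17, 0]) cylinder(h = 383, r = 17);
translate([313, 17, 0]) cylinder(h = 383, r = 17);
translate([17, 338, 0]) cylinder(h = 383, r = 17);
translate([313, 338, 0]) cylinder(h = 383, r = 17);
translate([13, 68, 422]) {
  translate([0, 0, 399]) cube([316, 278, 27]);
  cube([44, 44, 399]);
  translate([272, 0, 0]) cube([44, 44, 399]);
  translate([0, 234, 0]) cube([44, 44, 399]);
  translate([272, 234, 0]) cube([44, 44, 399]);
}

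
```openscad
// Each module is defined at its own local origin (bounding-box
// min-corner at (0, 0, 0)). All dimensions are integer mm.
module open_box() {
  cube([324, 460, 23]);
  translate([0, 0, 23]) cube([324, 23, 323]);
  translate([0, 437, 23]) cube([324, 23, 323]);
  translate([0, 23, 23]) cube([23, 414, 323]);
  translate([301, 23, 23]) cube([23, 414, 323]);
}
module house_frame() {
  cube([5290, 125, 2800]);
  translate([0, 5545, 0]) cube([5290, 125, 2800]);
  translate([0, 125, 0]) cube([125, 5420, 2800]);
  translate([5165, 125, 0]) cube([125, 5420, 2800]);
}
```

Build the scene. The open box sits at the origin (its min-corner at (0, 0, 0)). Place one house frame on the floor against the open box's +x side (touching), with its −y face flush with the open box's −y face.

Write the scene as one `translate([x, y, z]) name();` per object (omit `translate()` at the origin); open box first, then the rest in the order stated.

open_box();
translate([324, 0, 0]) house_frame();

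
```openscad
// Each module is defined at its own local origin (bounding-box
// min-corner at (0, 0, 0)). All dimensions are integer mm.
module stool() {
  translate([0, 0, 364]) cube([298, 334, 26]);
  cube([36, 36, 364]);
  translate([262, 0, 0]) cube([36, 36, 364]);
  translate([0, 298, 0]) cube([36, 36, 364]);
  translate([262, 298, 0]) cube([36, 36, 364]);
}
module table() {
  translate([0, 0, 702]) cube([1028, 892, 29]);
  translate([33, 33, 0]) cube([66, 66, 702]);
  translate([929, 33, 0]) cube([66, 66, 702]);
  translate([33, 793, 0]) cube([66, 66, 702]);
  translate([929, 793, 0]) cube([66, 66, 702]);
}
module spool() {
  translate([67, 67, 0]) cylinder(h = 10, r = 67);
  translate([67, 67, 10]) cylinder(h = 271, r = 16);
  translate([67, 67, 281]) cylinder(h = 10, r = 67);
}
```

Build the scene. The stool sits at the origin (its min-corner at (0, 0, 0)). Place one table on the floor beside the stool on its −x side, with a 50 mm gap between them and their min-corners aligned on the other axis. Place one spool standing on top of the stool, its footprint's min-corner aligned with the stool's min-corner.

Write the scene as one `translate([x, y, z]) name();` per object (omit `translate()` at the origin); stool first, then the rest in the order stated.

stool();
translate([-1078, 0, 0]) table();
translate([0, 0, 390]) spool();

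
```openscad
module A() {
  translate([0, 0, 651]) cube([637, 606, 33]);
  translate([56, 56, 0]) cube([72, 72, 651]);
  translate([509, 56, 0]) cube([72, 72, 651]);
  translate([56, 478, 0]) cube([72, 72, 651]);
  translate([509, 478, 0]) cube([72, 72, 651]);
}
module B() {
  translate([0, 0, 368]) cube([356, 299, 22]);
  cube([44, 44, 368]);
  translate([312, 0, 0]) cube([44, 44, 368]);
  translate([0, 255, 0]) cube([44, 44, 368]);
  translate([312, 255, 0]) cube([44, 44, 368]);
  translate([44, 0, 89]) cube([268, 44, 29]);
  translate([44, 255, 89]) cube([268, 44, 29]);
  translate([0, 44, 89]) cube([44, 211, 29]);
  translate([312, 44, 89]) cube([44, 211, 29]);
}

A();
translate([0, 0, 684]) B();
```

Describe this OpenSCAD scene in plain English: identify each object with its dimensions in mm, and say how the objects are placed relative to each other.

A is a rectangular dining table. The top is 637×606×33 mm with its upper surface at z = 684 mm. It stands on four 72×72 mm square legs, each inset 56 mm from the nearest pair of top edges, running from the floor to the underside of the top.

B is a four-legged stool. The seat is 356×299 mm, 22 mm thick, top at z = 390 mm. It stands on four square legs, each 44×44 mm in cross-section, from z = 0 to the seat underside, each flush with a corner of the seat. Four stretchers, 44 mm wide and 29 mm tall, connect adjacent legs with their undersides at z = 89 mm, each running between the inner faces of the legs it joins and aligned with the legs' outer faces on the other axis.

The stool is on top of the table.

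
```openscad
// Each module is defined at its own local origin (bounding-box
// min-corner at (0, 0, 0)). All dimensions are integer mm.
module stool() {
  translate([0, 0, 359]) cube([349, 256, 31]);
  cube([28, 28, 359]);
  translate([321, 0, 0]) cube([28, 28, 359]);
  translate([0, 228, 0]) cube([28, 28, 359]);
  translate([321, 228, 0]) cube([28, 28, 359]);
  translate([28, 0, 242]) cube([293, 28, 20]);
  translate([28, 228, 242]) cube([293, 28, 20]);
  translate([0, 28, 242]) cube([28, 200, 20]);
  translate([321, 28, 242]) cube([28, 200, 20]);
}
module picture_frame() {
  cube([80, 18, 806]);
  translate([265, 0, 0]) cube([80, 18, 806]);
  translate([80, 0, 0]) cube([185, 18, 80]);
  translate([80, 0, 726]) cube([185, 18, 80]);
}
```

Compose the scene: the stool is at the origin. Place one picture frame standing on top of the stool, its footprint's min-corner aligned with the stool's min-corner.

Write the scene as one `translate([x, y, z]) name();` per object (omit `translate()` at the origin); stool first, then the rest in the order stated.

stool();
translate([0, 0, 390]) picture_frame();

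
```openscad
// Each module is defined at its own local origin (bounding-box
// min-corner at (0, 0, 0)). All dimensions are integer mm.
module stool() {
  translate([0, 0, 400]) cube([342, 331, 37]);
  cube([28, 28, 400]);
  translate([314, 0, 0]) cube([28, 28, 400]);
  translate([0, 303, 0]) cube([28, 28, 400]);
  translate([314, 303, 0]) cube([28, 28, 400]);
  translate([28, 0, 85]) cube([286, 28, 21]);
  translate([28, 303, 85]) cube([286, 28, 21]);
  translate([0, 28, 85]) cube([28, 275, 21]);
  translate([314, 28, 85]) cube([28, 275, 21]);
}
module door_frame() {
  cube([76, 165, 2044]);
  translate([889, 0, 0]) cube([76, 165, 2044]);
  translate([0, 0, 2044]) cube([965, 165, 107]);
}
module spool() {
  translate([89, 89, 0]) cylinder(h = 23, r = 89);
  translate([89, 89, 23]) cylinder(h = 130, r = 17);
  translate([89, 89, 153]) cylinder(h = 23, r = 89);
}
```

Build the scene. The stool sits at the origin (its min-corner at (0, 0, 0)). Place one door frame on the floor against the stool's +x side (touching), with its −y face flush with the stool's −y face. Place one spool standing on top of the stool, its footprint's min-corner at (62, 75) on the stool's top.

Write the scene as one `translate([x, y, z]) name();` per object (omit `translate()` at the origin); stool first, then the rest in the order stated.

stool();
translate([342, 0, 0]) door_frame();
translate([62, 75, 437]) spool();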